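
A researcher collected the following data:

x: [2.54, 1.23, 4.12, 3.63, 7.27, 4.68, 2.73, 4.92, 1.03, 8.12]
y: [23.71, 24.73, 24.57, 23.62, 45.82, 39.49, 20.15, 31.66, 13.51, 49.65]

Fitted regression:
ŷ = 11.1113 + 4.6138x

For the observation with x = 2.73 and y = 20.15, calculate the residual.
Residual = -3.5570

The residual is the difference between the actual value and the predicted value:

Residual = y - ŷ

Step 1: Calculate predicted value
ŷ = 11.1113 + 4.6138 × 2.73
ŷ = 23.7070

Step 2: Calculate residual
Residual = 20.15 - 23.7070
Residual = -3.5570

The residual is negative, so the observed y = 20.15 sits below the regression line (the line overestimates it by 3.5570).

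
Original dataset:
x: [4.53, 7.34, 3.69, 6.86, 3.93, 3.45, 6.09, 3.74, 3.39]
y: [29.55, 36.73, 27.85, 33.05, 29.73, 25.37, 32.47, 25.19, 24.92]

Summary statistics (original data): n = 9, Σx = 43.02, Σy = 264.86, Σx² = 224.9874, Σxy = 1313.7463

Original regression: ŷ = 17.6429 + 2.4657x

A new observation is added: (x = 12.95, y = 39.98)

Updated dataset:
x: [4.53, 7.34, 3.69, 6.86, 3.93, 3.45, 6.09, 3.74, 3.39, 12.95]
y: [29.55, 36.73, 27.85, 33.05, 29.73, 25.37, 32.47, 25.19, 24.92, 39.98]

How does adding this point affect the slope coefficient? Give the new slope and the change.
New slope β₁ = 1.5775 versus 2.4657 before: a change of -0.8882 (-36.0%).

The new point has HIGH LEVERAGE: x = 12.95 is far from the original mean x̄ = 43.02/9 ≈ 4.78 (original range [3.39, 7.34]).

Step 1: Update the sums with the new point (n goes from 9 to 10)
Σx  = 43.02 + 12.95 = 55.97
Σy  = 264.86 + 39.98 = 304.84
Σx² = 224.9874 + 12.95² = 224.9874 + 167.7025 = 392.6899
Σxy = 1313.7463 + 12.95×39.98 = 1313.7463 + 517.7410 = 1831.4873

Step 2: Recompute the slope with b₁ = (nΣxy − ΣxΣy) / (nΣx² − (Σx)²)
Numerator   = 10×1831.4873 − 55.97×304.84 = 18314.8730 − 17061.8948 = 1252.9782
Denominator = 10×392.6899 − 55.97² = 3926.8990 − 3132.6409 = 794.2581
b₁(new) = 1252.9782 / 794.2581 = 1.5775

(Same formula on the original sums: (9×1313.7463 − 43.02×264.86) / (9×224.9874 − 43.02²) = 429.4395 / 174.1662 = 2.4657, matching the given fit.)

Step 3: Change in slope
Δβ₁ = 1.5775 − 2.4657 = -0.8882
Relative change = -0.8882 / 2.4657 × 100% = -36.0%
→ the slope decreases when the point is added.

Because the point sits below the extension of the original line at a high-leverage x, it tilts the fit down.
In practice: check such a point for data-entry or measurement error.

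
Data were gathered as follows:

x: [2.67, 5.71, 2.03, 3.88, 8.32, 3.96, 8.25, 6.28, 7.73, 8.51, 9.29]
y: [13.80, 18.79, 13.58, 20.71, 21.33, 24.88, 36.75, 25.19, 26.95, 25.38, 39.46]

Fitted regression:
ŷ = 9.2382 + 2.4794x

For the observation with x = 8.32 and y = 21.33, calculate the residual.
Residual = -8.5368

The residual is the difference between the actual value and the predicted value:

Residual = y - ŷ

Step 1: Calculate predicted value
ŷ = 9.2382 + 2.4794 × 8.32
ŷ = 29.8668

Step 2: Calculate residual
Residual = 21.33 - 29.8668
Residual = -8.5368

Sign check: y < ŷ, so the point is below the line and the fit overestimates here.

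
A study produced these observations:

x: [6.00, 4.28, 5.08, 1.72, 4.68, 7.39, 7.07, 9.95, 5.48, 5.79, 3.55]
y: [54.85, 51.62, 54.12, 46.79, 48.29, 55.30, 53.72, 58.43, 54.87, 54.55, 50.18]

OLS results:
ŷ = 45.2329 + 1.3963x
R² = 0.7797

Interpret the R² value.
R² = 0.7797 means 77.97% of the variation in y is explained by the linear relationship with x. This indicates a strong fit.

R² (coefficient of determination) measures the proportion of variance in y explained by the regression model.

Here R² = 0.7797:
- Explained: 77.97% of the variation in y
- Unexplained (residual): 100% − 77.97% = 22.03%
- Rule of thumb (below 0.3 weak; 0.3 to below 0.7 moderate; 0.7 and above strong) → strong

Note: R² never decreases when predictors are added, so it should not be used alone to compare models of different size.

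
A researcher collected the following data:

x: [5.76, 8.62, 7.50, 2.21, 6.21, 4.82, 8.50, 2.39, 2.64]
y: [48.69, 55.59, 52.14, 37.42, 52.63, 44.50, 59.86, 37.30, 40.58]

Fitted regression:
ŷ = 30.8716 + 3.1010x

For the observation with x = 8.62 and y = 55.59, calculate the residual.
Residual = -2.0122

The residual is the difference between the actual value and the predicted value:

Residual = y - ŷ

Step 1: Calculate predicted value
ŷ = 30.8716 + 3.1010 × 8.62
ŷ = 57.6022

Step 2: Calculate residual
Residual = 55.59 - 57.6022
Residual = -2.0122

The residual is negative, so the observed y = 55.59 sits below the regression line (the line overestimates it by 2.0122).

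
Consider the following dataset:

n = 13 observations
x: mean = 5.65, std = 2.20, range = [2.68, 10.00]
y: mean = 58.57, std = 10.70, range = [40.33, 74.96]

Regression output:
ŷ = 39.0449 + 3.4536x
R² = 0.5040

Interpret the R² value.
The model explains 50.40% of the variance in y (R² = 0.5040), leaving 49.60% unexplained; the fit is moderate.

The coefficient of determination R² is the fraction of the total variation in y that the fitted line accounts for.

Here R² = 0.5040:
- Explained: 50.40% of the variation in y
- Unexplained (residual): 100% − 50.40% = 49.60%
- Rule of thumb (below 0.3 weak; 0.3 to below 0.7 moderate; 0.7 and above strong) → moderate

Equivalently, for simple linear regression R² = r², so |r| = √0.5040 ≈ 0.7099.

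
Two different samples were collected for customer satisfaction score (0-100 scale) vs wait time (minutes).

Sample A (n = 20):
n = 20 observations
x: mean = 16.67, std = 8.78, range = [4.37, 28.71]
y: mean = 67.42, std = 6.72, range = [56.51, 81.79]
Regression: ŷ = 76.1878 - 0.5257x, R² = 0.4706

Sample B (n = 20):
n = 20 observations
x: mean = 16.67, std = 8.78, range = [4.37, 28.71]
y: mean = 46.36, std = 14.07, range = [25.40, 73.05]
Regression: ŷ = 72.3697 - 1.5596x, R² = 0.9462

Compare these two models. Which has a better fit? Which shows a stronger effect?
Model B has the better fit (R² = 0.9462 vs 0.4706). Model B shows the stronger effect (|β₁| = 1.5596 vs 0.5257).

Model Comparison:

Goodness of fit (R²):
- Model A: R² = 0.4706 → 47.06% of variance in satisfaction score explained
- Model B: R² = 0.9462 → 94.62% of variance in satisfaction score explained
- 0.9462 > 0.4706 → Model B has the better fit

Which has the larger per-minute effect? (|β₁|)
- Model A: β₁ = -0.5257 → predicted satisfaction score falls 0.5257 points per additional minute of wait time
- Model B: β₁ = -1.5596 → predicted satisfaction score falls 1.5596 points per additional minute of wait time
- |-0.5257| < |-1.5596| → Model B shows the stronger marginal effect

Notes:
- The two samples could reflect different populations, time periods, or measurement quality.
- A steeper slope doesn't make a better model if the scatter around the line is large.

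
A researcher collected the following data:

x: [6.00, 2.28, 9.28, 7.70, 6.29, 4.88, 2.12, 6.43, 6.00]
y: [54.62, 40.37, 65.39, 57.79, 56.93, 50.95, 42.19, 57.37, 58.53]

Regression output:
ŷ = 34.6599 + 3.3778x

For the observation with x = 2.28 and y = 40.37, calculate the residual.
Residual = -1.9913

The residual is the difference between the actual value and the predicted value:

Residual = y - ŷ

Step 1: Calculate predicted value
ŷ = 34.6599 + 3.3778 × 2.28
ŷ = 42.3613

Step 2: Calculate residual
Residual = 40.37 - 42.3613
Residual = -1.9913

Sign check: y < ŷ, so the point is below the line and the fit overestimates here.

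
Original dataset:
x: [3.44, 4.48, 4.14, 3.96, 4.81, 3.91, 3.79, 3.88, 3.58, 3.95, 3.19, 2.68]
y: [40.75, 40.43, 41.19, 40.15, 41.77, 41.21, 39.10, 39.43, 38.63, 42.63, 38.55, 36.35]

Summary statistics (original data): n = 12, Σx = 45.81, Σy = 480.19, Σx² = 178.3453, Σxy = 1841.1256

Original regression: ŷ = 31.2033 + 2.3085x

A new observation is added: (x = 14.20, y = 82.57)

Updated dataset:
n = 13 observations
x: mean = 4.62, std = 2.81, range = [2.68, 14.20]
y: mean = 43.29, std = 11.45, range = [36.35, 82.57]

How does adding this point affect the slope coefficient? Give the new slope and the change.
New slope β₁ = 4.0384 versus 2.3085 before: a change of +1.7299 (+74.9%).

The new point has HIGH LEVERAGE: x = 14.20 is far from the original mean x̄ = 45.81/12 ≈ 3.82 (original range [2.68, 4.81]).

Step 1: Update the sums with the new point (n goes from 12 to 13)
Σx  = 45.81 + 14.20 = 60.01
Σy  = 480.19 + 82.57 = 562.76
Σx² = 178.3453 + 14.20² = 178.3453 + 201.6400 = 379.9853
Σxy = 1841.1256 + 14.20×82.57 = 1841.1256 + 1172.4940 = 3013.6196

Step 2: Recompute the slope with b₁ = (nΣxy − ΣxΣy) / (nΣx² − (Σx)²)
Numerator   = 13×3013.6196 − 60.01×562.76 = 39177.0548 − 33771.2276 = 5405.8272
Denominator = 13×379.9853 − 60.01² = 4939.8089 − 3601.2001 = 1338.6088
b₁(new) = 5405.8272 / 1338.6088 = 4.0384

(Same formula on the original sums: (12×1841.1256 − 45.81×480.19) / (12×178.3453 − 45.81²) = 96.0033 / 41.5875 = 2.3085, matching the given fit.)

Step 3: Change in slope
Δβ₁ = 4.0384 − 2.3085 = +1.7299
Relative change = +1.7299 / 2.3085 × 100% = +74.9%
→ the slope increases when the point is added.

A high-leverage point only changes the slope if it is off the original line; here y = 82.57 is above the original trend, so the slope increases.
In practice: investigate whether it comes from the same population as the rest of the sample; examine leverage (hᵢ) and Cook's distance rather than deleting it automatically.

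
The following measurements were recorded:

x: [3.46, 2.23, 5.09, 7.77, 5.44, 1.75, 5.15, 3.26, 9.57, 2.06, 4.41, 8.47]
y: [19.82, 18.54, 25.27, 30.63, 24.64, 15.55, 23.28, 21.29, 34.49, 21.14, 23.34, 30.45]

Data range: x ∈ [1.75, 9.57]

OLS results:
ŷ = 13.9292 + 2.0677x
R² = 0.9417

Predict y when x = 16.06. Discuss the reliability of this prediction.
ŷ = 47.1365 (extrapolation — x = 16.06 lies outside [1.75, 9.57], so reliability is low).

Prediction calculation:
ŷ = 13.9292 + 2.0677 × 16.06
ŷ = 47.1365

Reliability:
- Data range: x ∈ [1.75, 9.57]
- Prediction point: x = 16.06 is 6.49 units above the observed range → this is EXTRAPOLATION, not interpolation

Why that matters here:
- The linear relationship may not hold outside the observed range
- There are no observations near this x to validate the fitted line there

Report the number if required, but flag clearly that it is an extrapolation.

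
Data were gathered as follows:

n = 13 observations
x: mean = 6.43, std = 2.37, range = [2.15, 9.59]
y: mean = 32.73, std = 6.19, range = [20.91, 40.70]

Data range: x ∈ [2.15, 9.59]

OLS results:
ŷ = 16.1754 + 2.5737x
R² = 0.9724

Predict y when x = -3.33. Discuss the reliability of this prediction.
The equation gives ŷ = 7.6050; however x = -3.33 is 5.48 units below the observed range, so this extrapolated value should not be trusted.

Prediction calculation:
ŷ = 16.1754 + 2.5737 × (-3.33)
ŷ = 7.6050

Reliability:
- Data range: x ∈ [2.15, 9.59]
- Prediction point: x = -3.33 is 5.48 units below the observed range → this is EXTRAPOLATION, not interpolation

Why that matters here:
- The standard error of prediction grows with (x − x̄)², and x = -3.33 is far from x̄ = 6.43
- Real relationships often flatten, saturate, or turn nonlinear at extremes

The R² = 0.9724 only validates the fit within [2.15, 9.59]; treat ŷ = 7.6050 with caution.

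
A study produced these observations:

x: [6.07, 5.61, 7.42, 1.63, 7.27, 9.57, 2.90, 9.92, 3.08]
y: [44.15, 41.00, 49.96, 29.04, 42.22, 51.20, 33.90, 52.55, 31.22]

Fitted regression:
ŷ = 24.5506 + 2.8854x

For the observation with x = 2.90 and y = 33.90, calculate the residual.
Residual = 0.9817

The residual is the difference between the actual value and the predicted value:

Residual = y - ŷ

Step 1: Calculate predicted value
ŷ = 24.5506 + 2.8854 × 2.90
ŷ = 32.9183

Step 2: Calculate residual
Residual = 33.90 - 32.9183
Residual = 0.9817

Sign check: y > ŷ, so the point is above the line and the fit underestimates here.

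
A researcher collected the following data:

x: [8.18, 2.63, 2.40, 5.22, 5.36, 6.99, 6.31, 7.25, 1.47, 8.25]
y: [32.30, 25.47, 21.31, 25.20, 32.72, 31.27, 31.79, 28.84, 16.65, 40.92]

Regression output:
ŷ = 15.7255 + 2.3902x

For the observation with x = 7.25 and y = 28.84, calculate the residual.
Residual = -4.2145

The residual is the difference between the actual value and the predicted value:

Residual = y - ŷ

Step 1: Calculate predicted value
ŷ = 15.7255 + 2.3902 × 7.25
ŷ = 33.0545

Step 2: Calculate residual
Residual = 28.84 - 33.0545
Residual = -4.2145

The residual is negative, so the observed y = 28.84 sits below the regression line (the line overestimates it by 4.2145).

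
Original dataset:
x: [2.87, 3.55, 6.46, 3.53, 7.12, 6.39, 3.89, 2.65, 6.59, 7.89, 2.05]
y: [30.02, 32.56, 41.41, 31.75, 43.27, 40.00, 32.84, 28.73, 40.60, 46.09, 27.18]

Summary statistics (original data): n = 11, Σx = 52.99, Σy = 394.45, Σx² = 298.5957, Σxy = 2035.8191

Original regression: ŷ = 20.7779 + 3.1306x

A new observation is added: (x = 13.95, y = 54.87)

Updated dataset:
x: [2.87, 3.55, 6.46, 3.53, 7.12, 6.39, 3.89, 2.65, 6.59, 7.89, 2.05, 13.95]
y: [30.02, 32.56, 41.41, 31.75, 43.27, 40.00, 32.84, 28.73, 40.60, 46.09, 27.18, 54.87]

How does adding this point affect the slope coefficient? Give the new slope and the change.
The slope changes from 3.1306 to 2.4611 (change of -0.6695, or -21.4%).

The new point has HIGH LEVERAGE: x = 13.95 is far from the original mean x̄ = 52.99/11 ≈ 4.82 (original range [2.05, 7.89]).

Step 1: Update the sums with the new point (n goes from 11 to 12)
Σx  = 52.99 + 13.95 = 66.94
Σy  = 394.45 + 54.87 = 449.32
Σx² = 298.5957 + 13.95² = 298.5957 + 194.6025 = 493.1982
Σxy = 2035.8191 + 13.95×54.87 = 2035.8191 + 765.4365 = 2801.2556

Step 2: Recompute the slope with b₁ = (nΣxy − ΣxΣy) / (nΣx² − (Σx)²)
Numerator   = 12×2801.2556 − 66.94×449.32 = 33615.0672 − 30077.4808 = 3537.5864
Denominator = 12×493.1982 − 66.94² = 5918.3784 − 4480.9636 = 1437.4148
b₁(new) = 3537.5864 / 1437.4148 = 2.4611

(Same formula on the original sums: (11×2035.8191 − 52.99×394.45) / (11×298.5957 − 52.99²) = 1492.1046 / 476.6126 = 3.1306, matching the given fit.)

Step 3: Change in slope
Δβ₁ = 2.4611 − 3.1306 = -0.6695
Relative change = -0.6695 / 3.1306 × 100% = -21.4%
→ the slope decreases when the point is added.

A high-leverage point only changes the slope if it is off the original line; here y = 54.87 is below the original trend, so the slope decreases.
In practice: examine leverage (hᵢ) and Cook's distance rather than deleting it automatically; check such a point for data-entry or measurement error.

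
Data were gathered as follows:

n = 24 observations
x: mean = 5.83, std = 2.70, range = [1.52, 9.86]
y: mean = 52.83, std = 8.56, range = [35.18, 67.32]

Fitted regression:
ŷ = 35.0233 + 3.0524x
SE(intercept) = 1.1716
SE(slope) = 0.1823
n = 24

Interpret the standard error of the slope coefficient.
SE(β̂₁) = 0.1823 is the estimated standard deviation of the slope estimate across repeated samples; relative to β̂₁ = 3.0524 that is 6.0%, a precise estimate.

SE(β̂₁) = 0.1823 says: if we drew many samples of n = 24 from the same population and refit each time, the fitted slopes would scatter with a standard deviation of roughly 0.1823 around the true β₁.

Relative precision:
- SE / |β̂₁| = 0.1823 / 3.0524 = 6.0%
- Rule of thumb (under 20%: precise; 20% to under 50%: moderately precise; 50% or more: imprecise) → precise

Link to the t-test: t = β̂₁ / SE(β̂₁) = 3.0524 / 0.1823 = 16.7438, the statistic for H₀: β₁ = 0.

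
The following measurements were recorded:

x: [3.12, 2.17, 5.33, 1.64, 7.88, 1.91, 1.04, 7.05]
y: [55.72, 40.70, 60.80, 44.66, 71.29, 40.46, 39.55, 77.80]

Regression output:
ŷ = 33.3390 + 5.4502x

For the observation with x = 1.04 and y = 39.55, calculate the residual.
Residual = 0.5428

The residual is the difference between the actual value and the predicted value:

Residual = y - ŷ

Step 1: Calculate predicted value
ŷ = 33.3390 + 5.4502 × 1.04
ŷ = 39.0072

Step 2: Calculate residual
Residual = 39.55 - 39.0072
Residual = 0.5428

The residual is positive, so the observed y = 39.55 sits above the regression line (the line underestimates it by 0.5428).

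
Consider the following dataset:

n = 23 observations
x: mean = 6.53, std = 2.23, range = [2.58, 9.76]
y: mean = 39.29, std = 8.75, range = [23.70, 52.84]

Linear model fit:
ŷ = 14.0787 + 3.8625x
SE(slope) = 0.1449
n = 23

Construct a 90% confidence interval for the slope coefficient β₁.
The 90% CI for β₁ is (3.6132, 4.1118)

Confidence interval for the slope:

The 90% CI for β₁ is: β̂₁ ± t*(α/2, n-2) × SE(β̂₁)

Step 1: Find critical t-value
- Confidence level = 0.9
- Degrees of freedom = n - 2 = 23 - 2 = 21
- t*(α/2, 21) = 1.7207

Step 2: Calculate margin of error
Margin = 1.7207 × 0.1449 = 0.2493

Step 3: Construct interval
CI = 3.8625 ± 0.2493
CI = (3.6132, 4.1118)

Interpretation: intervals built this way capture the true β₁ in 90% of repeated samples; here the plausible range for the per-unit effect of x on y is 3.6132 to 4.1118.
The interval does not include 0, suggesting a significant linear relationship.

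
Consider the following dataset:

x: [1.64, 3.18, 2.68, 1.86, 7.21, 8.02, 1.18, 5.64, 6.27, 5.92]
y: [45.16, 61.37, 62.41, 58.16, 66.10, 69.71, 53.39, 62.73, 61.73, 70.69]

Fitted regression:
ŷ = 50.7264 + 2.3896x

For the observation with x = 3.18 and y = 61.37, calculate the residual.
Residual = 3.0447

The residual is the difference between the actual value and the predicted value:

Residual = y - ŷ

Step 1: Calculate predicted value
ŷ = 50.7264 + 2.3896 × 3.18
ŷ = 58.3253

Step 2: Calculate residual
Residual = 61.37 - 58.3253
Residual = 3.0447

Sign check: y > ŷ, so the point is above the line and the fit underestimates here.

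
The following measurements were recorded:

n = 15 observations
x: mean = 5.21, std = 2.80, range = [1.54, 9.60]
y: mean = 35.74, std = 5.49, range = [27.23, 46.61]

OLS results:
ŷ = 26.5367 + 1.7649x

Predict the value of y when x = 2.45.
ŷ = 30.8607

To predict y for x = 2.45, substitute into the regression equation:

ŷ = 26.5367 + 1.7649 × 2.45
ŷ = 26.5367 + 4.3240
ŷ = 30.8607

This is a point prediction; actual observations scatter around it by roughly the residual standard deviation.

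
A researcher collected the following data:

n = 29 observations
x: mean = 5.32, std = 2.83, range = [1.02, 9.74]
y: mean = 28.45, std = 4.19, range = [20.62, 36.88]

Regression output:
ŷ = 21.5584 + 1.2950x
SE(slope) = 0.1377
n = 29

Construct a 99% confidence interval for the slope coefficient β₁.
The 99% CI for β₁ is (0.9135, 1.6765)

Confidence interval for the slope:

The 99% CI for β₁ is: β̂₁ ± t*(α/2, n-2) × SE(β̂₁)

Step 1: Find critical t-value
- Confidence level = 0.99
- Degrees of freedom = n - 2 = 29 - 2 = 27
- t*(α/2, 27) = 2.7707

Step 2: Calculate margin of error
Margin = 2.7707 × 0.1377 = 0.3815

Step 3: Construct interval
CI = 1.2950 ± 0.3815
CI = (0.9135, 1.6765)

Interpretation: intervals built this way capture the true β₁ in 99% of repeated samples; here the plausible range for the per-unit effect of x on y is 0.9135 to 1.6765.
Since 0 is outside the interval, a two-sided test at α = 0.01 would reject H₀: β₁ = 0.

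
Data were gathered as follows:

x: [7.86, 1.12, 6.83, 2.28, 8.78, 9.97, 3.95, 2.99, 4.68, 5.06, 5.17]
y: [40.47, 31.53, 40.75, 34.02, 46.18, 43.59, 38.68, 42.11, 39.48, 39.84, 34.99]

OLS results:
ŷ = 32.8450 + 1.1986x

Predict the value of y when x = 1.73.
ŷ = 34.9186

Plug x = 1.73 into the fitted line:

ŷ = 32.8450 + 1.1986 × 1.73
ŷ = 32.8450 + 2.0736
ŷ = 34.9186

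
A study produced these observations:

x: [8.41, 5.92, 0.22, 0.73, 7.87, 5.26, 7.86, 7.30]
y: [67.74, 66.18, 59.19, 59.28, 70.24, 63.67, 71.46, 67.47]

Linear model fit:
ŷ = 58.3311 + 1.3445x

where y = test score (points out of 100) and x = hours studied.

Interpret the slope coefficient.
On average, test score is about 1.3445 points higher for every extra hour of study time.

The slope coefficient β₁ = 1.3445 represents the marginal effect of study time on test score.

Interpretation:
- Study time up by 1 hour → predicted test score increases by 1.3445 points
- This is a linear approximation: the same per-unit change is assumed across the whole observed x range

The intercept β₀ = 58.3311 is the predicted test score when study time = 0.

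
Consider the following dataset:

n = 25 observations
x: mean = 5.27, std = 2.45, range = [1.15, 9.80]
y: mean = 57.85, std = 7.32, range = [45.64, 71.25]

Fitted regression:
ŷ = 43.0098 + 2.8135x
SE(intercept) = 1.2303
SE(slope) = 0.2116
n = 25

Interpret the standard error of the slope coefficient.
SE(β̂₁) = 0.2116 is the estimated standard deviation of the slope estimate across repeated samples; relative to β̂₁ = 2.8135 that is 7.5%, a precise estimate.

What SE measures:
- The standard error quantifies the sampling variability of the coefficient estimate
- It is the estimated standard deviation of β̂₁ across hypothetical repeated samples of the same size
- Smaller SE → more precise estimate

Relative precision:
- SE / |β̂₁| = 0.2116 / 2.8135 = 7.5%
- Rule of thumb (under 20%: precise; 20% to under 50%: moderately precise; 50% or more: imprecise) → precise

Rough 95% range (±2 SE): 2.8135 ± 0.4232 → (2.3903, 3.2367).

What drives SE(β̂₁): more residual scatter → larger SE; larger n (here n = 25) → smaller SE; wider spread of x values → smaller SE.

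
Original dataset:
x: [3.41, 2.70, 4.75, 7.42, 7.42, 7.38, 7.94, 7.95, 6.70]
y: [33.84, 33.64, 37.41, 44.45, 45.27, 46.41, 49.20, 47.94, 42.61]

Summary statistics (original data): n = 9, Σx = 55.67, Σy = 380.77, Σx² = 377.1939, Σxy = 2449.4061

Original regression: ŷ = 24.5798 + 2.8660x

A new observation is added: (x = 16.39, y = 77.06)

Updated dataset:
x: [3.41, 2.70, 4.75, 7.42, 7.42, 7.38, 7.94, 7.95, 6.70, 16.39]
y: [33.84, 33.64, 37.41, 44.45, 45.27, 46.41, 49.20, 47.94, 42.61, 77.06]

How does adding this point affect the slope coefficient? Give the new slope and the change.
New slope β₁ = 3.2656 versus 2.8660 before: a change of +0.3996 (+13.9%).

The new point has HIGH LEVERAGE: x = 16.39 is far from the original mean x̄ = 55.67/9 ≈ 6.19 (original range [2.70, 7.95]).

Step 1: Update the sums with the new point (n goes from 9 to 10)
Σx  = 55.67 + 16.39 = 72.06
Σy  = 380.77 + 77.06 = 457.83
Σx² = 377.1939 + 16.39² = 377.1939 + 268.6321 = 645.8260
Σxy = 2449.4061 + 16.39×77.06 = 2449.4061 + 1263.0134 = 3712.4195

Step 2: Recompute the slope with b₁ = (nΣxy − ΣxΣy) / (nΣx² − (Σx)²)
Numerator   = 10×3712.4195 − 72.06×457.83 = 37124.1950 − 32991.2298 = 4132.9652
Denominator = 10×645.8260 − 72.06² = 6458.2600 − 5192.6436 = 1265.6164
b₁(new) = 4132.9652 / 1265.6164 = 3.2656

(Same formula on the original sums: (9×2449.4061 − 55.67×380.77) / (9×377.1939 − 55.67²) = 847.1890 / 295.5962 = 2.8660, matching the given fit.)

Step 3: Change in slope
Δβ₁ = 3.2656 − 2.8660 = +0.3996
Relative change = +0.3996 / 2.8660 × 100% = +13.9%
→ the slope increases when the point is added.

Because the point sits above the extension of the original line at a high-leverage x, it tilts the fit up.
In practice: check such a point for data-entry or measurement error; investigate whether it comes from the same population as the rest of the sample.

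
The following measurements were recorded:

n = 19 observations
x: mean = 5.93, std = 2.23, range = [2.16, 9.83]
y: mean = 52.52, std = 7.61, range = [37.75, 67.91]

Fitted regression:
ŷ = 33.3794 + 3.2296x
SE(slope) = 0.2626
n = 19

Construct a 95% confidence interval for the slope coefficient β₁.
The 95% CI for β₁ is (2.6756, 3.7836)

Confidence interval for the slope:

The 95% CI for β₁ is: β̂₁ ± t*(α/2, n-2) × SE(β̂₁)

Step 1: Find critical t-value
- Confidence level = 0.95
- Degrees of freedom = n - 2 = 19 - 2 = 17
- t*(α/2, 17) = 2.1098

Step 2: Calculate margin of error
Margin = 2.1098 × 0.2626 = 0.5540

Step 3: Construct interval
CI = 3.2296 ± 0.5540
CI = (2.6756, 3.7836)

Interpretation: intervals built this way capture the true β₁ in 95% of repeated samples; here the plausible range for the per-unit effect of x on y is 2.6756 to 3.7836.
Since 0 is outside the interval, a two-sided test at α = 0.05 would reject H₀: β₁ = 0.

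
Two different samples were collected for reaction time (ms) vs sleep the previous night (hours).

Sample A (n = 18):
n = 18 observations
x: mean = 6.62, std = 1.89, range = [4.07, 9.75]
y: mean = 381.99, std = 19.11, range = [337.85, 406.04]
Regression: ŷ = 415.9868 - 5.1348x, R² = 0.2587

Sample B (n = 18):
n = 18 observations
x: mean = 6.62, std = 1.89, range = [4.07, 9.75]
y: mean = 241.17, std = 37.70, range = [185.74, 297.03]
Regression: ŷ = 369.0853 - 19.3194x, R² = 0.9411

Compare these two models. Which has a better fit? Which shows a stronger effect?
Model B has the better fit (R² = 0.9411 vs 0.2587). Model B shows the stronger effect (|β₁| = 19.3194 vs 5.1348).

Model Comparison:

Goodness of fit (R²):
- Model A: R² = 0.2587 → 25.87% of variance in reaction time explained
- Model B: R² = 0.9411 → 94.11% of variance in reaction time explained
- 0.9411 > 0.2587 → Model B has the better fit

Strength of effect — compare |β₁|:
- Model A: β₁ = -5.1348 → predicted reaction time falls 5.1348 ms per additional hour of sleep
- Model B: β₁ = -19.3194 → predicted reaction time falls 19.3194 ms per additional hour of sleep
- |-5.1348| < |-19.3194| → Model B shows the stronger marginal effect

Notes:
- R² measures how tightly points cluster around the line; β₁ measures how steep the line is — they answer different questions.
- A better fit (higher R²) doesn't necessarily mean a more important relationship.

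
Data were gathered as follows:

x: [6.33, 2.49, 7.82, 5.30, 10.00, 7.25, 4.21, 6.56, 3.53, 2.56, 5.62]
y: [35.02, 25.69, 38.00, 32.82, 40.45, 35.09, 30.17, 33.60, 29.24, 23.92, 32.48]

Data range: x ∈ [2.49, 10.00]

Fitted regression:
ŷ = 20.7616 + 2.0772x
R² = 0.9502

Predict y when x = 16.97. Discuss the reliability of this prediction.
The equation gives ŷ = 56.0117; however x = 16.97 is 6.97 units above the observed range, so this extrapolated value should not be trusted.

Prediction calculation:
ŷ = 20.7616 + 2.0772 × 16.97
ŷ = 56.0117

Reliability:
- Data range: x ∈ [2.49, 10.00]
- Prediction point: x = 16.97 is 6.97 units above the observed range → this is EXTRAPOLATION, not interpolation

Why that matters here:
- Real relationships often flatten, saturate, or turn nonlinear at extremes
- R² describes fit only over the sampled x values; it says nothing about behaviour beyond them
- The standard error of prediction grows with (x − x̄)², and x = 16.97 is far from x̄ = 5.61

The R² = 0.9502 only validates the fit within [2.49, 10.00]; treat ŷ = 56.0117 with caution.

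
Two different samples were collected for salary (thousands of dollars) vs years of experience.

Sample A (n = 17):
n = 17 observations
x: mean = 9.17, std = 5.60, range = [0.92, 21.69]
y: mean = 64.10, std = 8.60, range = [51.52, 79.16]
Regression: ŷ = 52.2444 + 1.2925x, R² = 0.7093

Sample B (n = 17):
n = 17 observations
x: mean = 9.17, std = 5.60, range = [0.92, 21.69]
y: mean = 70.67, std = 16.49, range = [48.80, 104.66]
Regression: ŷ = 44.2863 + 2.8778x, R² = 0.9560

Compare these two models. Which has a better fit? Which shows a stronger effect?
Model B has the better fit (R² = 0.9560 vs 0.7093). Model B shows the stronger effect (|β₁| = 2.8778 vs 1.2925).

Model Comparison:

Fit — compare R²:
- Model A: R² = 0.7093 → 70.93% of variance in salary explained
- Model B: R² = 0.9560 → 95.60% of variance in salary explained
- 0.9560 > 0.7093 → Model B has the better fit

Strength of effect — compare |β₁|:
- Model A: β₁ = 1.2925 → predicted salary rises 1.2925 thousand dollars per additional year of experience
- Model B: β₁ = 2.8778 → predicted salary rises 2.8778 thousand dollars per additional year of experience
- |1.2925| < |2.8778| → Model B shows the stronger marginal effect

Note: A steeper slope doesn't make a better model if the scatter around the line is large.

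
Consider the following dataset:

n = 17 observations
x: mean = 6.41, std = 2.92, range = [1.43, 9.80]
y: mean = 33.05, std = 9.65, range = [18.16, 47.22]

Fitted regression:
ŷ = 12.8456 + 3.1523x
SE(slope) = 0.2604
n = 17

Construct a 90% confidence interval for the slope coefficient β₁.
The 90% CI for β₁ is (2.6958, 3.6088)

Confidence interval for the slope:

The 90% CI for β₁ is: β̂₁ ± t*(α/2, n-2) × SE(β̂₁)

Step 1: Find critical t-value
- Confidence level = 0.9
- Degrees of freedom = n - 2 = 17 - 2 = 15
- t*(α/2, 15) = 1.7531

Step 2: Calculate margin of error
Margin = 1.7531 × 0.2604 = 0.4565

Step 3: Construct interval
CI = 3.1523 ± 0.4565
CI = (2.6958, 3.6088)

Interpretation: each one-unit increase in x is associated with a change in mean y of between 2.6958 and 3.6088, with 90% confidence.
Both endpoints are positive, so the data support a genuinely positive slope at this confidence level.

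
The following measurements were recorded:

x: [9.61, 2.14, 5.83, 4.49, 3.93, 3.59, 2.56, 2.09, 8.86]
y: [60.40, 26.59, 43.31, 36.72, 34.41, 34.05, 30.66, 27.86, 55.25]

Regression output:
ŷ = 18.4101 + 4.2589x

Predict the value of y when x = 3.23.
ŷ = 32.1663

To predict y for x = 3.23, substitute into the regression equation:

ŷ = 18.4101 + 4.2589 × 3.23
ŷ = 18.4101 + 13.7562
ŷ = 32.1663

This is the fitted mean response at that x — an individual observation would come with a wider prediction interval.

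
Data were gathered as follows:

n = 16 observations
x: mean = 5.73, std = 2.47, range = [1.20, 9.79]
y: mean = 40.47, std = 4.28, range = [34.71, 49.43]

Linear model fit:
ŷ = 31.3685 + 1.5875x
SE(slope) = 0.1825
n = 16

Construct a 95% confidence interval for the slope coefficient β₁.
The 95% CI for β₁ is (1.1961, 1.9789)

Confidence interval for the slope:

The 95% CI for β₁ is: β̂₁ ± t*(α/2, n-2) × SE(β̂₁)

Step 1: Find critical t-value
- Confidence level = 0.95
- Degrees of freedom = n - 2 = 16 - 2 = 14
- t*(α/2, 14) = 2.1448

Step 2: Calculate margin of error
Margin = 2.1448 × 0.1825 = 0.3914

Step 3: Construct interval
CI = 1.5875 ± 0.3914
CI = (1.1961, 1.9789)

Interpretation: each one-unit increase in x is associated with a change in mean y of between 1.1961 and 1.9789, with 95% confidence.
Since 0 is outside the interval, a two-sided test at α = 0.05 would reject H₀: β₁ = 0.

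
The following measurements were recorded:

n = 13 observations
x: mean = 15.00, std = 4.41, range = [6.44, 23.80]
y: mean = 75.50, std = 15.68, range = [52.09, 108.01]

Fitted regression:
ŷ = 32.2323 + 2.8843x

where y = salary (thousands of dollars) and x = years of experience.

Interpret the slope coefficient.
An increase of one year in experience is associated with a 2.8843 thousand dollars increase in predicted salary.

β₁ = 2.8843 is the change in predicted salary (thousand dollars) per additional year of experience.

Interpretation:
- Experience up by 1 year → predicted salary increases by 2.8843 thousand dollars
- This is a linear approximation: the same per-unit change is assumed across the whole observed x range

(β₀ = 32.2323 is the fitted value at x = 0 and is not part of the slope interpretation.)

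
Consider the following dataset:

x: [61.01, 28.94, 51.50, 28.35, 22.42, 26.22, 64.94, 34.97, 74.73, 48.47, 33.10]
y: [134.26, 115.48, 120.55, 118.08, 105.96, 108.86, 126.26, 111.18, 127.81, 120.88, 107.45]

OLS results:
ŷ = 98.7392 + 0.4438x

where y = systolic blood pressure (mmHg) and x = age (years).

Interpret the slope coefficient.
An increase of one year in age is associated with a 0.4438 mmHg increase in predicted blood pressure.

The slope coefficient β₁ = 0.4438 represents the marginal effect of age on blood pressure.

Interpretation:
- Age up by 1 year → predicted blood pressure increases by 0.4438 mmHg
- The effect is assumed constant over the observed range of x (linearity)

(β₀ = 98.7392 is the fitted value at x = 0 and is not part of the slope interpretation.)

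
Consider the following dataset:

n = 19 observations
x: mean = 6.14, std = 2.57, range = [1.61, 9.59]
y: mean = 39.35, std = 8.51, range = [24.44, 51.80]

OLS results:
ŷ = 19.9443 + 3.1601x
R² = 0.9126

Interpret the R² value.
R² = 0.9126 means 91.26% of the variation in y is explained by the linear relationship with x. This indicates a strong fit.

R² (coefficient of determination) measures the proportion of variance in y explained by the regression model.

Here R² = 0.9126:
- Explained: 91.26% of the variation in y
- Unexplained (residual): 100% − 91.26% = 8.74%
- Rule of thumb (below 0.3 weak; 0.3 to below 0.7 moderate; 0.7 and above strong) → strong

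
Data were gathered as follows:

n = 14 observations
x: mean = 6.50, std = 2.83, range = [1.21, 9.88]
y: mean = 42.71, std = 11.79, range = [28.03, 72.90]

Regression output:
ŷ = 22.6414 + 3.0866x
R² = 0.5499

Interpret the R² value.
R² = 0.5499 means 54.99% of the variation in y is explained by the linear relationship with x. This indicates a moderate fit.

R² (coefficient of determination) measures the proportion of variance in y explained by the regression model.

Here R² = 0.5499:
- Explained: 54.99% of the variation in y
- Unexplained (residual): 100% − 54.99% = 45.01%
- Rule of thumb (below 0.3 weak; 0.3 to below 0.7 moderate; 0.7 and above strong) → moderate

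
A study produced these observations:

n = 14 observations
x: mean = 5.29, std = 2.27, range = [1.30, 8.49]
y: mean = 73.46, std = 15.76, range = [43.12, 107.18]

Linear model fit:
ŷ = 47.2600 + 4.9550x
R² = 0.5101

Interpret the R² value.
About 51.01% of the variability in y is accounted for by the regression on x (R² = 0.5101) — a moderate linear fit.

The coefficient of determination R² is the fraction of the total variation in y that the fitted line accounts for.

Here R² = 0.5101:
- Explained: 51.01% of the variation in y
- Unexplained (residual): 100% − 51.01% = 48.99%
- Rule of thumb (below 0.3 weak; 0.3 to below 0.7 moderate; 0.7 and above strong) → moderate

Note: R² says nothing about causation, and a high R² does not by itself mean the linear form is appropriate — check the residuals.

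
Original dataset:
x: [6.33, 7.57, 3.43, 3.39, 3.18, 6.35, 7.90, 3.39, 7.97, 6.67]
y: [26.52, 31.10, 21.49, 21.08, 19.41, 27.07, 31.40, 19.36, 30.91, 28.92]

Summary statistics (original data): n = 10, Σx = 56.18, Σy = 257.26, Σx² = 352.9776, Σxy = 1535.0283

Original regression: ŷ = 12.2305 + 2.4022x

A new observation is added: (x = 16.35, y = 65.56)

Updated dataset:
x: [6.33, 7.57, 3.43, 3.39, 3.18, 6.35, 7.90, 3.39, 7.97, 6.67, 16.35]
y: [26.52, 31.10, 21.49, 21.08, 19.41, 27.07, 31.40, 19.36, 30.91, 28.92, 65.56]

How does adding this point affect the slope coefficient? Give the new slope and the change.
The slope changes from 2.4022 to 3.3673 (change of +0.9651, or +40.2%).

x = 16.35 lies well outside the original x-range [3.18, 7.97] (x̄ ≈ 5.62), so this observation has high leverage and can move the slope substantially.

Step 1: Update the sums with the new point (n goes from 10 to 11)
Σx  = 56.18 + 16.35 = 72.53
Σy  = 257.26 + 65.56 = 322.82
Σx² = 352.9776 + 16.35² = 352.9776 + 267.3225 = 620.3001
Σxy = 1535.0283 + 16.35×65.56 = 1535.0283 + 1071.9060 = 2606.9343

Step 2: Recompute the slope with b₁ = (nΣxy − ΣxΣy) / (nΣx² − (Σx)²)
Numerator   = 11×2606.9343 − 72.53×322.82 = 28676.2773 − 23414.1346 = 5262.1427
Denominator = 11×620.3001 − 72.53² = 6823.3011 − 5260.6009 = 1562.7002
b₁(new) = 5262.1427 / 1562.7002 = 3.3673

(Same formula on the original sums: (10×1535.0283 − 56.18×257.26) / (10×352.9776 − 56.18²) = 897.4162 / 373.5836 = 2.4022, matching the given fit.)

Step 3: Change in slope
Δβ₁ = 3.3673 − 2.4022 = +0.9651
Relative change = +0.9651 / 2.4022 × 100% = +40.2%
→ the slope increases when the point is added.

Because the point sits above the extension of the original line at a high-leverage x, it tilts the fit up.
In practice: check such a point for data-entry or measurement error.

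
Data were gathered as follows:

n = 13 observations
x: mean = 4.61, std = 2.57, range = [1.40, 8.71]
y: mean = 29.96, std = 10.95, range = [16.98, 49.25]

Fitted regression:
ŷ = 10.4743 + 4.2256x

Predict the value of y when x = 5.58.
ŷ = 34.0531

x = 5.58 lies inside the observed range [1.40, 8.71], so the fitted equation applies directly:

ŷ = 10.4743 + 4.2256 × 5.58
ŷ = 10.4743 + 23.5788
ŷ = 34.0531

This is a point prediction; actual observations scatter around it by roughly the residual standard deviation.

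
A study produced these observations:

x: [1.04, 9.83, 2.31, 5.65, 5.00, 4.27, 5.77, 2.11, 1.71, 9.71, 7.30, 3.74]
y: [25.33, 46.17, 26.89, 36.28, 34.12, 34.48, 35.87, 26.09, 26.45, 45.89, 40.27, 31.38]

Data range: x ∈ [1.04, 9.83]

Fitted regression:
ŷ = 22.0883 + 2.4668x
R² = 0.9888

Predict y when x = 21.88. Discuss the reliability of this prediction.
The equation gives ŷ = 76.0619; however x = 21.88 is 12.05 units above the observed range, so this extrapolated value should not be trusted.

Prediction calculation:
ŷ = 22.0883 + 2.4668 × 21.88
ŷ = 76.0619

Reliability:
- Data range: x ∈ [1.04, 9.83]
- Prediction point: x = 21.88 is 12.05 units above the observed range → this is EXTRAPOLATION, not interpolation

Why that matters here:
- Real relationships often flatten, saturate, or turn nonlinear at extremes
- The standard error of prediction grows with (x − x̄)², and x = 21.88 is far from x̄ = 4.87
- The linear relationship may not hold outside the observed range

A defensible statement: 'if the linear trend continued to x = 21.88, y would be about 76.0619' — the premise is untested.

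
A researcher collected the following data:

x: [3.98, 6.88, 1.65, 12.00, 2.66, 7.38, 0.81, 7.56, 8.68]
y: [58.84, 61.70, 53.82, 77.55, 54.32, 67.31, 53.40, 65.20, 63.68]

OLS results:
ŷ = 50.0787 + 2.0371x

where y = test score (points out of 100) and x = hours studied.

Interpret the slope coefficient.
On average, test score is about 2.0371 points higher for every extra hour of study time.

The slope coefficient β₁ = 2.0371 represents the marginal effect of study time on test score.

Interpretation:
- Study time up by 1 hour → predicted test score increases by 2.0371 points
- The effect is assumed constant over the observed range of x (linearity)
- The sign (+) gives the direction; the magnitude 2.0371 gives the size of the effect per hour

The intercept β₀ = 50.0787 is the predicted test score when study time = 0; since the smallest observed x is 0.81, this is an extrapolation and mainly anchors the line.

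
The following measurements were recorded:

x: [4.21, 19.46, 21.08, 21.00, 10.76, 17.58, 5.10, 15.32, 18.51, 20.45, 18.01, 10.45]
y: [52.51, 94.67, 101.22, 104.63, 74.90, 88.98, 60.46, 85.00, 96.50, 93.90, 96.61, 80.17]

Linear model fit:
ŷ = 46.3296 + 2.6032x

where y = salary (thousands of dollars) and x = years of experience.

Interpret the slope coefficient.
For each additional year of experience, predicted salary increases by approximately 2.6032 thousand dollars.

The slope coefficient β₁ = 2.6032 represents the marginal effect of experience on salary.

Interpretation:
- Experience up by 1 year → predicted salary increases by 2.6032 thousand dollars
- The effect is assumed constant over the observed range of x (linearity)
- The sign (+) gives the direction; the magnitude 2.6032 gives the size of the effect per year

(β₀ = 46.3296 is the fitted value at x = 0 and is not part of the slope interpretation.)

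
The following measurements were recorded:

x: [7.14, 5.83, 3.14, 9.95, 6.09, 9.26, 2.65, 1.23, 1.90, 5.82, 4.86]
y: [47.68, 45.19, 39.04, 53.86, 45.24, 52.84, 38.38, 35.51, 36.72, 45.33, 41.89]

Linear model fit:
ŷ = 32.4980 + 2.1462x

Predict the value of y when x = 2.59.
ŷ = 38.0567

x = 2.59 lies inside the observed range [1.23, 9.95], so the fitted equation applies directly:

ŷ = 32.4980 + 2.1462 × 2.59
ŷ = 32.4980 + 5.5587
ŷ = 38.0567

This is the fitted mean response at that x — an individual observation would come with a wider prediction interval.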